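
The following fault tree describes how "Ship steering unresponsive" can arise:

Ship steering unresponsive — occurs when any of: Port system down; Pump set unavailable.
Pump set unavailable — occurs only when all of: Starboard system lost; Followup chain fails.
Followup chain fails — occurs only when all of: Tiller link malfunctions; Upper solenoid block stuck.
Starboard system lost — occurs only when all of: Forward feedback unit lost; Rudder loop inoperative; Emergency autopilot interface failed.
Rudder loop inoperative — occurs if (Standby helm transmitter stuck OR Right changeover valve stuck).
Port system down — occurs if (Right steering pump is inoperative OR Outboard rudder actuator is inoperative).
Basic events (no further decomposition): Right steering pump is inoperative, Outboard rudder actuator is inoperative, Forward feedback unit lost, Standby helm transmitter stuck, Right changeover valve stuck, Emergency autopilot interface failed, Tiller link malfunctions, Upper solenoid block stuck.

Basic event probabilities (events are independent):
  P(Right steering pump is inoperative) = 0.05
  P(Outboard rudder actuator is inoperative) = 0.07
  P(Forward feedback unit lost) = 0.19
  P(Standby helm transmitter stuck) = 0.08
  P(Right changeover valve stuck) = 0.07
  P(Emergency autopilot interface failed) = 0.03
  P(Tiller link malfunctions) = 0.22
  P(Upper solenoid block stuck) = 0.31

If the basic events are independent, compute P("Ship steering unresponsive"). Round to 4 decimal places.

P(Port system down) [OR] = 1 − (1−0.05) × (1−0.07) = 0.116500
P(Rudder loop inoperative) [OR] = 1 − (1−0.08) × (1−0.07) = 0.144400
P(Starboard system lost) [AND] = 0.19 × 0.144400 × 0.03 = 0.000823
P(Followup chain fails) [AND] = 0.22 × 0.31 = 0.068200
P(Pump set unavailable) [AND] = 0.000823 × 0.068200 = 0.000056
P(Ship steering unresponsive) [OR] = 1 − (1−0.116500) × (1−0.000056) = 0.116549
Rounded to 4 decimal places: P(Ship steering unresponsive) ≈ 0.1165.

0.1165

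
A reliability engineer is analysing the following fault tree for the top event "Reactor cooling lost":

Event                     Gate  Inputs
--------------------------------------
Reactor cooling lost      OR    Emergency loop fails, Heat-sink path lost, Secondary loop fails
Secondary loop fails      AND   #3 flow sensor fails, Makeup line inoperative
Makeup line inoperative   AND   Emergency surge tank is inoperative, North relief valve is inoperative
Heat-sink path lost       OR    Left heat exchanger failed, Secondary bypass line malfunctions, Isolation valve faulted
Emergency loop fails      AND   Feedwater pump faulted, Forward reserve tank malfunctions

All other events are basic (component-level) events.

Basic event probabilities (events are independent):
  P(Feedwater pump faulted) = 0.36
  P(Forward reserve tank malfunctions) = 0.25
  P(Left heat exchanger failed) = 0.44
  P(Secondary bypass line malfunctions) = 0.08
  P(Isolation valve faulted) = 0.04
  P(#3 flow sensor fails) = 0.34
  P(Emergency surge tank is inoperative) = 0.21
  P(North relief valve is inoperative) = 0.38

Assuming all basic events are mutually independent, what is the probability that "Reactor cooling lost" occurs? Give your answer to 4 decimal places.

P(Emergency loop fails) [AND] = 0.36 × 0.25 = 0.090000
P(Heat-sink path lost) [OR] = 1 − (1−0.44) × (1−0.08) × (1−0.04) = 0.505408
P(Makeup line inoperative) [AND] = 0.21 × 0.38 = 0.079800
P(Secondary loop fails) [AND] = 0.34 × 0.079800 = 0.027132
P(Reactor cooling lost) [OR] = 1 − (1−0.090000) × (1−0.505408) × (1−0.027132) = 0.562133
Rounded to 4 decimal places: P(Reactor cooling lost) ≈ 0.5621.

0.5621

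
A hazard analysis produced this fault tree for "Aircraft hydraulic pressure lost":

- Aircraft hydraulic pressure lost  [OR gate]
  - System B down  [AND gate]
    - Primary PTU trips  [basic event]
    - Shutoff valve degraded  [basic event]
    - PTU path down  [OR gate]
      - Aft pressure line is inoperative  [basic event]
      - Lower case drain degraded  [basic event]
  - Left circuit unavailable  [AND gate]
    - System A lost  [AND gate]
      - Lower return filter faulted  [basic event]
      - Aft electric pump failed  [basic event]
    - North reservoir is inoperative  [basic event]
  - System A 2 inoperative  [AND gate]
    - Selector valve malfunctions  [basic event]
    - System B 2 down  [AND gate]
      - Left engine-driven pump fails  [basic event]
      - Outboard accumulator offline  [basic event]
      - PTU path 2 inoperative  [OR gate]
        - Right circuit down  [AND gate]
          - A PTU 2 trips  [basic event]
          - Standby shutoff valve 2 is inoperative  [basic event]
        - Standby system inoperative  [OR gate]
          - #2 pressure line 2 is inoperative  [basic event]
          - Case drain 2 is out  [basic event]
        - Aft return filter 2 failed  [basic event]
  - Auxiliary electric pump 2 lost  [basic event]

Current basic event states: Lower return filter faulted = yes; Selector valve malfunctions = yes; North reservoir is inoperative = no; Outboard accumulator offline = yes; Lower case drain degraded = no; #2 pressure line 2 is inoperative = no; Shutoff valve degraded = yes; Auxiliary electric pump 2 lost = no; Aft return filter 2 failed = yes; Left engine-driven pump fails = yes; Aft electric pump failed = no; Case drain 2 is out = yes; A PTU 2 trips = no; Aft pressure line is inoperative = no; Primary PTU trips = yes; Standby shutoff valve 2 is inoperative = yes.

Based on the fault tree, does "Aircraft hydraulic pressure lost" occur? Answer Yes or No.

PTU path down [OR]: Aft pressure line is inoperative=not, Lower case drain degraded=not → no input occurs → does not occur.
System B down [AND]: Primary PTU trips=occurs, Shutoff valve degraded=occurs, PTU path down=not → not all inputs occur → does not occur.
System A lost [AND]: Lower return filter faulted=occurs, Aft electric pump failed=not → not all inputs occur → does not occur.
Left circuit unavailable [AND]: System A lost=not, North reservoir is inoperative=not → not all inputs occur → does not occur.
Right circuit down [AND]: A PTU 2 trips=not, Standby shutoff valve 2 is inoperative=occurs → not all inputs occur → does not occur.
Standby system inoperative [OR]: #2 pressure line 2 is inoperative=not, Case drain 2 is out=occurs → at least one input occurs → occurs.
PTU path 2 inoperative [OR]: Right circuit down=not, Standby system inoperative=occurs, Aft return filter 2 failed=occurs → at least one input occurs → occurs.
System B 2 down [AND]: Left engine-driven pump fails=occurs, Outboard accumulator offline=occurs, PTU path 2 inoperative=occurs → all inputs occur → occurs.
System A 2 inoperative [AND]: Selector valve malfunctions=occurs, System B 2 down=occurs → all inputs occur → occurs.
Aircraft hydraulic pressure lost [OR]: System B down=not, Left circuit unavailable=not, System A 2 inoperative=occurs, Auxiliary electric pump 2 lost=not → at least one input occurs → occurs.

Yes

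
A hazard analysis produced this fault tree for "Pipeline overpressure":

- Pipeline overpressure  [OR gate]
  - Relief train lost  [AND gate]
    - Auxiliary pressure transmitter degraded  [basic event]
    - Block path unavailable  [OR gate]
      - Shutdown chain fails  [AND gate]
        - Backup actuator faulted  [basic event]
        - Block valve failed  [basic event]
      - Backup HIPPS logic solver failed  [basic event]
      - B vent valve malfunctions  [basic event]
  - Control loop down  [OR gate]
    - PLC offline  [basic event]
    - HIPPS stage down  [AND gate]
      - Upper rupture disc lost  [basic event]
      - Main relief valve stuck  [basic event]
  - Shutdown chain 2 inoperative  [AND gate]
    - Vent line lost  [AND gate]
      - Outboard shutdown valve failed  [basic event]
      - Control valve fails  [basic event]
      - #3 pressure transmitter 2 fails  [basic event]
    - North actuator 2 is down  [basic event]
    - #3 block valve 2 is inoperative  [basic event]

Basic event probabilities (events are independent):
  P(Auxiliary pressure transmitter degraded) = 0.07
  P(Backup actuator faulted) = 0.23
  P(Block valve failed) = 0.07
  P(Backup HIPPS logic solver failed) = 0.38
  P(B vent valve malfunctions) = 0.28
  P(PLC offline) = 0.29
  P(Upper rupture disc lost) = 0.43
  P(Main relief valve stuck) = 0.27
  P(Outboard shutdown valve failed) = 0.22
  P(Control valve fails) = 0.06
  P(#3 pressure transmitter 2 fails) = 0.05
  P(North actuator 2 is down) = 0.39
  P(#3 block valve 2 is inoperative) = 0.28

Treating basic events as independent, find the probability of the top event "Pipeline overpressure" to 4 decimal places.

P(Shutdown chain fails) [AND] = 0.23 × 0.07 = 0.016100
P(Block path unavailable) [OR] = 1 − (1−0.016100) × (1−0.38) × (1−0.28) = 0.560787
P(Relief train lost) [AND] = 0.07 × 0.560787 = 0.039255
P(HIPPS stage down) [AND] = 0.43 × 0.27 = 0.116100
P(Control loop down) [OR] = 1 − (1−0.29) × (1−0.116100) = 0.372431
P(Vent line lost) [AND] = 0.22 × 0.06 × 0.05 = 0.000660
P(Shutdown chain 2 inoperative) [AND] = 0.000660 × 0.39 × 0.28 = 0.000072
P(Pipeline overpressure) [OR] = 1 − (1−0.039255) × (1−0.372431) × (1−0.000072) = 0.397110
Rounded to 4 decimal places: P(Pipeline overpressure) ≈ 0.3971.

0.3971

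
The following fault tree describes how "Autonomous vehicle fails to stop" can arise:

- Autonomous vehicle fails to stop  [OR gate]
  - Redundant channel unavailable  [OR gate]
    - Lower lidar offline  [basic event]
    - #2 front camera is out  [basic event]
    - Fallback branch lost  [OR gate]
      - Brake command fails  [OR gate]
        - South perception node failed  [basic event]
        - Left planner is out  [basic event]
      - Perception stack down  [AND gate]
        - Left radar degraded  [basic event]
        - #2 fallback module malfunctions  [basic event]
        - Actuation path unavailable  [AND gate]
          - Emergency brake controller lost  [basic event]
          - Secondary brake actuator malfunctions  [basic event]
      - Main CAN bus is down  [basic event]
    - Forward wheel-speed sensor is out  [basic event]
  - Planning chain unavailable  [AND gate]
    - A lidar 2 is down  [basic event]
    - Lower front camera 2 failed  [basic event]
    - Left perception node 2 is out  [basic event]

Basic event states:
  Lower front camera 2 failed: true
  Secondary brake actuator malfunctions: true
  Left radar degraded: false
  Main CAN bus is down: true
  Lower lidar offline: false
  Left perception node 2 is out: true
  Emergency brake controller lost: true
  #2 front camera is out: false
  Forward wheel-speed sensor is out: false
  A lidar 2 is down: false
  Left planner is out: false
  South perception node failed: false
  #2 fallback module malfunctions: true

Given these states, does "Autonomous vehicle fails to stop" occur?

Brake command fails [OR]: South perception node failed=not, Left planner is out=not → no input occurs → does not occur.
Actuation path unavailable [AND]: Emergency brake controller lost=occurs, Secondary brake actuator malfunctions=occurs → all inputs occur → occurs.
Perception stack down [AND]: Left radar degraded=not, #2 fallback module malfunctions=occurs, Actuation path unavailable=occurs → not all inputs occur → does not occur.
Fallback branch lost [OR]: Brake command fails=not, Perception stack down=not, Main CAN bus is down=occurs → at least one input occurs → occurs.
Redundant channel unavailable [OR]: Lower lidar offline=not, #2 front camera is out=not, Fallback branch lost=occurs, Forward wheel-speed sensor is out=not → at least one input occurs → occurs.
Planning chain unavailable [AND]: A lidar 2 is down=not, Lower front camera 2 failed=occurs, Left perception node 2 is out=occurs → not all inputs occur → does not occur.
Autonomous vehicle fails to stop [OR]: Redundant channel unavailable=occurs, Planning chain unavailable=not → at least one input occurs → occurs.

Yes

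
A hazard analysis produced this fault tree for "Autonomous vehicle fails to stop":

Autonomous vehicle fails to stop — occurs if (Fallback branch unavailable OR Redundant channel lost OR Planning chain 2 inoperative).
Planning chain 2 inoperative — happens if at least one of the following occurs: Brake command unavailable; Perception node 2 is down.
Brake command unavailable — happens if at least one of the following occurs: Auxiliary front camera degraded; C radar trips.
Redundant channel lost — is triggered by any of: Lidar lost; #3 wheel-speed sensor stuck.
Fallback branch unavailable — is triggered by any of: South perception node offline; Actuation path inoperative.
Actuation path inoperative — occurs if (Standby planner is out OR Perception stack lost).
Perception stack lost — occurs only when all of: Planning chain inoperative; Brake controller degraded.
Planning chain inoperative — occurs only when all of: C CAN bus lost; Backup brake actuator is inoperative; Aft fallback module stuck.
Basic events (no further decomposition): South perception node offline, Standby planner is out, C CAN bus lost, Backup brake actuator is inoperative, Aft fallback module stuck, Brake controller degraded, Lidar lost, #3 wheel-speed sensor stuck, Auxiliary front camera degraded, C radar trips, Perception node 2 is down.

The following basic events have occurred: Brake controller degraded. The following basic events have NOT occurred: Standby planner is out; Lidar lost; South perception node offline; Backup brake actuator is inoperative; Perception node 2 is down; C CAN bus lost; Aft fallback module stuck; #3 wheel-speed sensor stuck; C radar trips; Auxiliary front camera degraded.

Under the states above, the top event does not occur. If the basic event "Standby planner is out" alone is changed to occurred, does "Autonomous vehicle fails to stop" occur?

Yes

Counterfactual: set "Standby planner is out" to occurred.
Planning chain inoperative [AND]: C CAN bus lost=not, Backup brake actuator is inoperative=not, Aft fallback module stuck=not → not all inputs occur → does not occur.
Perception stack lost [AND]: Planning chain inoperative=not, Brake controller degraded=occurs → not all inputs occur → does not occur.
Actuation path inoperative [OR]: Standby planner is out=occurs, Perception stack lost=not → at least one input occurs → occurs.
Fallback branch unavailable [OR]: South perception node offline=not, Actuation path inoperative=occurs → at least one input occurs → occurs.
Redundant channel lost [OR]: Lidar lost=not, #3 wheel-speed sensor stuck=not → no input occurs → does not occur.
Brake command unavailable [OR]: Auxiliary front camera degraded=not, C radar trips=not → no input occurs → does not occur.
Planning chain 2 inoperative [OR]: Brake command unavailable=not, Perception node 2 is down=not → no input occurs → does not occur.
Autonomous vehicle fails to stop [OR]: Fallback branch unavailable=occurs, Redundant channel lost=not, Planning chain 2 inoperative=not → at least one input occurs → occurs.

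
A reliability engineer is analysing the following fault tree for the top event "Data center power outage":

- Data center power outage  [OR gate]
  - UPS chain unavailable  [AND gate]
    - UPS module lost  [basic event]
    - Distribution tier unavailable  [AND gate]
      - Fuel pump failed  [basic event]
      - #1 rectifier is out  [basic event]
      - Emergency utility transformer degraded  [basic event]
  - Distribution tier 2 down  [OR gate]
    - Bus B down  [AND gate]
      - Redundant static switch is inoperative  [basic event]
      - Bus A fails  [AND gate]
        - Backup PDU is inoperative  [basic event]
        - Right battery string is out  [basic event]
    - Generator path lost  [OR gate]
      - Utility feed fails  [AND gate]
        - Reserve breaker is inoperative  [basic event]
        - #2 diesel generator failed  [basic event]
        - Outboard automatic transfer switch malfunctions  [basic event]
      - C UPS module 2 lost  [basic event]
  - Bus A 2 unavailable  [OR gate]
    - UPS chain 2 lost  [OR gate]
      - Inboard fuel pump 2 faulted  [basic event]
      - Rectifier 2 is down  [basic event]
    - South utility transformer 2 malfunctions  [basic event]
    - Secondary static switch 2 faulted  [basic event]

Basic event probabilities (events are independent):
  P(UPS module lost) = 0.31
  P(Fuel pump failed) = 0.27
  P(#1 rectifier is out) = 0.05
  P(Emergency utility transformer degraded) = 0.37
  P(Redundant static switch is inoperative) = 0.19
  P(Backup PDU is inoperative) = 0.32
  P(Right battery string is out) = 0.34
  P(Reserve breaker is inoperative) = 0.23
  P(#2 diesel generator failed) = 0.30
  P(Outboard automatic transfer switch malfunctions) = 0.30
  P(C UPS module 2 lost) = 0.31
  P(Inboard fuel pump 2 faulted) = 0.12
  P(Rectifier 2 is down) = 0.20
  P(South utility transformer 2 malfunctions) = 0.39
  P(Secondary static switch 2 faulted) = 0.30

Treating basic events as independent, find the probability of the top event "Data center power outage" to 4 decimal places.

0.8014

P(Distribution tier unavailable) [AND] = 0.27 × 0.05 × 0.37 = 0.004995
P(UPS chain unavailable) [AND] = 0.31 × 0.004995 = 0.001548
P(Bus A fails) [AND] = 0.32 × 0.34 = 0.108800
P(Bus B down) [AND] = 0.19 × 0.108800 = 0.020672
P(Utility feed fails) [AND] = 0.23 × 0.30 × 0.30 = 0.020700
P(Generator path lost) [OR] = 1 − (1−0.020700) × (1−0.31) = 0.324283
P(Distribution tier 2 down) [OR] = 1 − (1−0.020672) × (1−0.324283) = 0.338251
P(UPS chain 2 lost) [OR] = 1 − (1−0.12) × (1−0.20) = 0.296000
P(Bus A 2 unavailable) [OR] = 1 − (1−0.296000) × (1−0.39) × (1−0.30) = 0.699392
P(Data center power outage) [OR] = 1 − (1−0.001548) × (1−0.338251) × (1−0.699392) = 0.801381
Rounded to 4 decimal places: P(Data center power outage) ≈ 0.8014.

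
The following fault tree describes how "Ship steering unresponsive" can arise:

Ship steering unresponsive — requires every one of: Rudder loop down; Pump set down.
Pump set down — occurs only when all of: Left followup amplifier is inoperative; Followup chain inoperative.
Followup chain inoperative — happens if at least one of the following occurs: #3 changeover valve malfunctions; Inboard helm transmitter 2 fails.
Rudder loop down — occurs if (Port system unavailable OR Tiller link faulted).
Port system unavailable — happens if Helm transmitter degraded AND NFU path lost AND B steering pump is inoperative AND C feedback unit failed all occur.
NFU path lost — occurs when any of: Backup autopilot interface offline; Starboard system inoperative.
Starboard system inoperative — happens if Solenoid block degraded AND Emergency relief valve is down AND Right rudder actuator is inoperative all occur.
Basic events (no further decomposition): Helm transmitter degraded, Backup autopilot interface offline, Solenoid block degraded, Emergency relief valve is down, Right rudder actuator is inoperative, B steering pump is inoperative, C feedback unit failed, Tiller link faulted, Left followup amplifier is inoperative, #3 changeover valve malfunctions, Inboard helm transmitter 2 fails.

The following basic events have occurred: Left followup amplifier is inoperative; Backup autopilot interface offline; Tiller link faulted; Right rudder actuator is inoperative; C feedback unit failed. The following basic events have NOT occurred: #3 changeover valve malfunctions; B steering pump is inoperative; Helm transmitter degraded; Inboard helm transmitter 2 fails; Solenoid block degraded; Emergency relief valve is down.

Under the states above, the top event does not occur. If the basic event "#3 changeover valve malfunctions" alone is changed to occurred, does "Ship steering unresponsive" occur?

Counterfactual: set "#3 changeover valve malfunctions" to occurred.
Starboard system inoperative [AND]: Solenoid block degraded=not, Emergency relief valve is down=not, Right rudder actuator is inoperative=occurs → not all inputs occur → does not occur.
NFU path lost [OR]: Backup autopilot interface offline=occurs, Starboard system inoperative=not → at least one input occurs → occurs.
Port system unavailable [AND]: Helm transmitter degraded=not, NFU path lost=occurs, B steering pump is inoperative=not, C feedback unit failed=occurs → not all inputs occur → does not occur.
Rudder loop down [OR]: Port system unavailable=not, Tiller link faulted=occurs → at least one input occurs → occurs.
Followup chain inoperative [OR]: #3 changeover valve malfunctions=occurs, Inboard helm transmitter 2 fails=not → at least one input occurs → occurs.
Pump set down [AND]: Left followup amplifier is inoperative=occurs, Followup chain inoperative=occurs → all inputs occur → occurs.
Ship steering unresponsive [AND]: Rudder loop down=occurs, Pump set down=occurs → all inputs occur → occurs.

Yes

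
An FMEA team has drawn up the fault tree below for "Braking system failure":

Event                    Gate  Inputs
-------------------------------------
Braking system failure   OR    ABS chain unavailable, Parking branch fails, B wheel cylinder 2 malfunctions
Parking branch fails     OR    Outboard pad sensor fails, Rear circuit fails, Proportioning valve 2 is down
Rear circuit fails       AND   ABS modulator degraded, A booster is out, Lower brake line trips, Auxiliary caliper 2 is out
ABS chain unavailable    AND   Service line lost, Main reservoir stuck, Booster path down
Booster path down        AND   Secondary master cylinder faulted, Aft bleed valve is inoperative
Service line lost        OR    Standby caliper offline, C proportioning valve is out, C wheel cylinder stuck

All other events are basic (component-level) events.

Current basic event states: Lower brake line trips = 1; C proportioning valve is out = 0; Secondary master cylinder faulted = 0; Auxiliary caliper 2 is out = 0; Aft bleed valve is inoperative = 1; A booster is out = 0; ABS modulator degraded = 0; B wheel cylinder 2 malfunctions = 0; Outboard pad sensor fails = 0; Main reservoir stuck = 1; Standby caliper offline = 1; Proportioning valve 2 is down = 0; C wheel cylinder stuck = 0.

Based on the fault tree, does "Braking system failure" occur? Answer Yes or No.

Service line lost [OR]: Standby caliper offline=occurs, C proportioning valve is out=not, C wheel cylinder stuck=not → at least one input occurs → occurs.
Booster path down [AND]: Secondary master cylinder faulted=not, Aft bleed valve is inoperative=occurs → not all inputs occur → does not occur.
ABS chain unavailable [AND]: Service line lost=occurs, Main reservoir stuck=occurs, Booster path down=not → not all inputs occur → does not occur.
Rear circuit fails [AND]: ABS modulator degraded=not, A booster is out=not, Lower brake line trips=occurs, Auxiliary caliper 2 is out=not → not all inputs occur → does not occur.
Parking branch fails [OR]: Outboard pad sensor fails=not, Rear circuit fails=not, Proportioning valve 2 is down=not → no input occurs → does not occur.
Braking system failure [OR]: ABS chain unavailable=not, Parking branch fails=not, B wheel cylinder 2 malfunctions=not → no input occurs → does not occur.

No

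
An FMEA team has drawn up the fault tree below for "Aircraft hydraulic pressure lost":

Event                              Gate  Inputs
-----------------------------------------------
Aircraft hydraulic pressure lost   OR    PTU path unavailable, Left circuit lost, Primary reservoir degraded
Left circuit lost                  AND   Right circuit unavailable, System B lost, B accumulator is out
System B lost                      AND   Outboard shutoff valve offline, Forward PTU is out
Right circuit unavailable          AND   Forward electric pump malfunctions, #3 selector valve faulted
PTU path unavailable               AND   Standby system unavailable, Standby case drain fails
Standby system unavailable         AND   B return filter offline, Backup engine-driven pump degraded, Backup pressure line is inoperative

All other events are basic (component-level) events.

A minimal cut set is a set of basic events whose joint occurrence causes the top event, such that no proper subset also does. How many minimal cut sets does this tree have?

3

Standby system unavailable [AND]: one cut set from each child combined → 1 × 1 × 1 = 1 cut set(s).
PTU path unavailable [AND]: one cut set from each child combined → 1 × 1 = 1 cut set(s).
Right circuit unavailable [AND]: one cut set from each child combined → 1 × 1 = 1 cut set(s).
System B lost [AND]: one cut set from each child combined → 1 × 1 = 1 cut set(s).
Left circuit lost [AND]: one cut set from each child combined → 1 × 1 × 1 = 1 cut set(s).
Aircraft hydraulic pressure lost [OR]: union of children's cut sets → 3 cut set(s).
Minimal cut sets: {B return filter offline, Backup engine-driven pump degraded, Backup pressure line is inoperative, Standby case drain fails}; {#3 selector valve faulted, B accumulator is out, Forward PTU is out, Forward electric pump malfunctions, Outboard shutoff valve offline}; {Primary reservoir degraded}.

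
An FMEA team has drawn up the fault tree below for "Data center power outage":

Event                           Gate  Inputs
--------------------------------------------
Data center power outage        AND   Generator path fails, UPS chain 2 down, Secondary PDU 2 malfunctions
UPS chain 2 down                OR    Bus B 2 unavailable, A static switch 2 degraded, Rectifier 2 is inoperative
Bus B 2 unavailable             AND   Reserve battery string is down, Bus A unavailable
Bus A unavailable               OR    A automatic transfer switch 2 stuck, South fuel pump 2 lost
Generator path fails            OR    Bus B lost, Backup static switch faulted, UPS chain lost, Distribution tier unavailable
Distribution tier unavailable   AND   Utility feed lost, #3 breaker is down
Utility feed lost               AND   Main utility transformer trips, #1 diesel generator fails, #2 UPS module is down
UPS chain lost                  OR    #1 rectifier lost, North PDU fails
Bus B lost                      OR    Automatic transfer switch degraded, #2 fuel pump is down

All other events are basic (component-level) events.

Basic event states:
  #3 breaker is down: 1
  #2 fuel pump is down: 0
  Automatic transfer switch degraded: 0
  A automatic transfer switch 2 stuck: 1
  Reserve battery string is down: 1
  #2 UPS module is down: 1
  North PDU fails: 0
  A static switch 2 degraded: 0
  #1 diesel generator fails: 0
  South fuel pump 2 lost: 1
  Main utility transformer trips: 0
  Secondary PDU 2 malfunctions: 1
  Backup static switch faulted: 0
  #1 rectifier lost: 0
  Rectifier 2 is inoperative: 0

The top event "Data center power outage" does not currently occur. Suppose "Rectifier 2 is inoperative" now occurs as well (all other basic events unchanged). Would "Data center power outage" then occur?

No

Counterfactual: set "Rectifier 2 is inoperative" to occurred.
Bus B lost [OR]: Automatic transfer switch degraded=not, #2 fuel pump is down=not → no input occurs → does not occur.
UPS chain lost [OR]: #1 rectifier lost=not, North PDU fails=not → no input occurs → does not occur.
Utility feed lost [AND]: Main utility transformer trips=not, #1 diesel generator fails=not, #2 UPS module is down=occurs → not all inputs occur → does not occur.
Distribution tier unavailable [AND]: Utility feed lost=not, #3 breaker is down=occurs → not all inputs occur → does not occur.
Generator path fails [OR]: Bus B lost=not, Backup static switch faulted=not, UPS chain lost=not, Distribution tier unavailable=not → no input occurs → does not occur.
Bus A unavailable [OR]: A automatic transfer switch 2 stuck=occurs, South fuel pump 2 lost=occurs → at least one input occurs → occurs.
Bus B 2 unavailable [AND]: Reserve battery string is down=occurs, Bus A unavailable=occurs → all inputs occur → occurs.
UPS chain 2 down [OR]: Bus B 2 unavailable=occurs, A static switch 2 degraded=not, Rectifier 2 is inoperative=occurs → at least one input occurs → occurs.
Data center power outage [AND]: Generator path fails=not, UPS chain 2 down=occurs, Secondary PDU 2 malfunctions=occurs → not all inputs occur → does not occur.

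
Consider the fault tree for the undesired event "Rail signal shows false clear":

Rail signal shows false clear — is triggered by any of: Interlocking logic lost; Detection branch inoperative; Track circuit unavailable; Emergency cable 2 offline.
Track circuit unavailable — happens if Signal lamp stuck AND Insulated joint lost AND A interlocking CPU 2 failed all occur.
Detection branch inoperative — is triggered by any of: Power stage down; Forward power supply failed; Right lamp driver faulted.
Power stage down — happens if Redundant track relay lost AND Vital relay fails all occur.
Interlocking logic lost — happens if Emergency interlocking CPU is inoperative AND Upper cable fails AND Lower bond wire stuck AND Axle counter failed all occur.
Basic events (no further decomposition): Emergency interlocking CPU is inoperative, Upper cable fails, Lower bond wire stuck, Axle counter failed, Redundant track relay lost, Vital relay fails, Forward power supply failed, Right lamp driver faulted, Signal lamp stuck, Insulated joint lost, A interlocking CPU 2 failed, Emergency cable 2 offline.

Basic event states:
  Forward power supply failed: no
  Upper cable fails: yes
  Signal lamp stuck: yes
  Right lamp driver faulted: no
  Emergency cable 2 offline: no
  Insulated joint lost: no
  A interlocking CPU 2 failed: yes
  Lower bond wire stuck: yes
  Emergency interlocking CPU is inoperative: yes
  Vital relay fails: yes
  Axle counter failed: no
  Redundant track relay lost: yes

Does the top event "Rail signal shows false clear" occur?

Yes

Interlocking logic lost [AND]: Emergency interlocking CPU is inoperative=occurs, Upper cable fails=occurs, Lower bond wire stuck=occurs, Axle counter failed=not → not all inputs occur → does not occur.
Power stage down [AND]: Redundant track relay lost=occurs, Vital relay fails=occurs → all inputs occur → occurs.
Detection branch inoperative [OR]: Power stage down=occurs, Forward power supply failed=not, Right lamp driver faulted=not → at least one input occurs → occurs.
Track circuit unavailable [AND]: Signal lamp stuck=occurs, Insulated joint lost=not, A interlocking CPU 2 failed=occurs → not all inputs occur → does not occur.
Rail signal shows false clear [OR]: Interlocking logic lost=not, Detection branch inoperative=occurs, Track circuit unavailable=not, Emergency cable 2 offline=not → at least one input occurs → occurs.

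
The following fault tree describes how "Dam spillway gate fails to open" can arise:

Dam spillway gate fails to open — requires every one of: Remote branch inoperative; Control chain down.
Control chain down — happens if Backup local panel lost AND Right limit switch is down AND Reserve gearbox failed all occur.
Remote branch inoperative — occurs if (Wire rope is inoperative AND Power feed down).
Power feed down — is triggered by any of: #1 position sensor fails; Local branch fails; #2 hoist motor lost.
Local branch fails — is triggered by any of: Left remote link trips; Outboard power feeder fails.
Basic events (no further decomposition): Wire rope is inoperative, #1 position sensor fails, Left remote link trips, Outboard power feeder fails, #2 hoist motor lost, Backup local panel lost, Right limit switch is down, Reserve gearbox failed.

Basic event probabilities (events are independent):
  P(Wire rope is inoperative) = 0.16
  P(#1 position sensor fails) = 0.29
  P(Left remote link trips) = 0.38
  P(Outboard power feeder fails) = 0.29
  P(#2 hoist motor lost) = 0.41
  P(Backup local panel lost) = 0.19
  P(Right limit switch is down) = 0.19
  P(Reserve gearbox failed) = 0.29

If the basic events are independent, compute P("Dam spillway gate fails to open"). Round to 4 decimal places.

P(Local branch fails) [OR] = 1 − (1−0.38) × (1−0.29) = 0.559800
P(Power feed down) [OR] = 1 − (1−0.29) × (1−0.559800) × (1−0.41) = 0.815600
P(Remote branch inoperative) [AND] = 0.16 × 0.815600 = 0.130496
P(Control chain down) [AND] = 0.19 × 0.19 × 0.29 = 0.010469
P(Dam spillway gate fails to open) [AND] = 0.130496 × 0.010469 = 0.001366
Rounded to 4 decimal places: P(Dam spillway gate fails to open) ≈ 0.0014.

0.0014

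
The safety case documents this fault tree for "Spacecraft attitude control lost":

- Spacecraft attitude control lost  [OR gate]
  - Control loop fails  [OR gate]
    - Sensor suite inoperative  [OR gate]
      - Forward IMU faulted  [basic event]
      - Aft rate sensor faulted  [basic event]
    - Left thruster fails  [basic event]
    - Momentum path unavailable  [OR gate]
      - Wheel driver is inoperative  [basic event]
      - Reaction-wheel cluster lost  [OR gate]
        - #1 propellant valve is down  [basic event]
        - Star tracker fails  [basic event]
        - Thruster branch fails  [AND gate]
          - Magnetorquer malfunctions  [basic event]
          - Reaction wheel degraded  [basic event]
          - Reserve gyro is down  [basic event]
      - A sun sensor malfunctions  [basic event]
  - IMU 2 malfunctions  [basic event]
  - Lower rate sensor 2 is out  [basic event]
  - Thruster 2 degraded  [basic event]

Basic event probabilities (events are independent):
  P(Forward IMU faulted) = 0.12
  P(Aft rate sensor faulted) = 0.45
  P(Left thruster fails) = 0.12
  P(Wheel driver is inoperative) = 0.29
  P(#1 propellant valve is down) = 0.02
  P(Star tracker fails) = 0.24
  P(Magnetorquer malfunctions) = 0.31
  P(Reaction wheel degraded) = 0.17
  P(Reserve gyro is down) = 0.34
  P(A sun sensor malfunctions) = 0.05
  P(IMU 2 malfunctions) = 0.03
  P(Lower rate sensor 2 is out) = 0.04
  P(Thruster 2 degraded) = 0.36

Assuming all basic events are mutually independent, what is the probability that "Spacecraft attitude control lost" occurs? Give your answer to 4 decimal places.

0.8748

P(Sensor suite inoperative) [OR] = 1 − (1−0.12) × (1−0.45) = 0.516000
P(Thruster branch fails) [AND] = 0.31 × 0.17 × 0.34 = 0.017918
P(Reaction-wheel cluster lost) [OR] = 1 − (1−0.02) × (1−0.24) × (1−0.017918) = 0.268545
P(Momentum path unavailable) [OR] = 1 − (1−0.29) × (1−0.268545) × (1−0.05) = 0.506634
P(Control loop fails) [OR] = 1 − (1−0.516000) × (1−0.12) × (1−0.506634) = 0.789866
P(Spacecraft attitude control lost) [OR] = 1 − (1−0.789866) × (1−0.03) × (1−0.04) × (1−0.36) = 0.874767
Rounded to 4 decimal places: P(Spacecraft attitude control lost) ≈ 0.8748.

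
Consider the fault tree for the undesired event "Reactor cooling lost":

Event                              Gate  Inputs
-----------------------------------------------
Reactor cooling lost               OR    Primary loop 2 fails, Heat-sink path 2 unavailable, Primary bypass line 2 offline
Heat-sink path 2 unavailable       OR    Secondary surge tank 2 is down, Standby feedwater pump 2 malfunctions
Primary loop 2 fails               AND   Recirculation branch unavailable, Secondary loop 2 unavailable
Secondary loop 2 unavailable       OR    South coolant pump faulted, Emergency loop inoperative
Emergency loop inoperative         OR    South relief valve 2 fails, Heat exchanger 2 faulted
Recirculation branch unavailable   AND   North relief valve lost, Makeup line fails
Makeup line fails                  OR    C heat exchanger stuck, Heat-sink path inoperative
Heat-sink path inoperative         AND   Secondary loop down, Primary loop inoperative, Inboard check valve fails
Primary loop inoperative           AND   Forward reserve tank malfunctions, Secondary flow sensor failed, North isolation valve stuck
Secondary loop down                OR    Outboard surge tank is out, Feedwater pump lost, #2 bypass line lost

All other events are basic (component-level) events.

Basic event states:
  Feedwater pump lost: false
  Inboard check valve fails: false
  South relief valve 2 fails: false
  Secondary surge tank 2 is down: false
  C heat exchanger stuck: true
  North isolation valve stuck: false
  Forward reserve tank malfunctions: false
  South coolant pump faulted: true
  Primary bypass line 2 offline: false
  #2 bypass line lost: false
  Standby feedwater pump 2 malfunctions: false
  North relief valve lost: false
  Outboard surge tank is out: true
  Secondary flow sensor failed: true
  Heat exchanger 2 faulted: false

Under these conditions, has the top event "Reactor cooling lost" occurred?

No

Secondary loop down [OR]: Outboard surge tank is out=occurs, Feedwater pump lost=not, #2 bypass line lost=not → at least one input occurs → occurs.
Primary loop inoperative [AND]: Forward reserve tank malfunctions=not, Secondary flow sensor failed=occurs, North isolation valve stuck=not → not all inputs occur → does not occur.
Heat-sink path inoperative [AND]: Secondary loop down=occurs, Primary loop inoperative=not, Inboard check valve fails=not → not all inputs occur → does not occur.
Makeup line fails [OR]: C heat exchanger stuck=occurs, Heat-sink path inoperative=not → at least one input occurs → occurs.
Recirculation branch unavailable [AND]: North relief valve lost=not, Makeup line fails=occurs → not all inputs occur → does not occur.
Emergency loop inoperative [OR]: South relief valve 2 fails=not, Heat exchanger 2 faulted=not → no input occurs → does not occur.
Secondary loop 2 unavailable [OR]: South coolant pump faulted=occurs, Emergency loop inoperative=not → at least one input occurs → occurs.
Primary loop 2 fails [AND]: Recirculation branch unavailable=not, Secondary loop 2 unavailable=occurs → not all inputs occur → does not occur.
Heat-sink path 2 unavailable [OR]: Secondary surge tank 2 is down=not, Standby feedwater pump 2 malfunctions=not → no input occurs → does not occur.
Reactor cooling lost [OR]: Primary loop 2 fails=not, Heat-sink path 2 unavailable=not, Primary bypass line 2 offline=not → no input occurs → does not occur.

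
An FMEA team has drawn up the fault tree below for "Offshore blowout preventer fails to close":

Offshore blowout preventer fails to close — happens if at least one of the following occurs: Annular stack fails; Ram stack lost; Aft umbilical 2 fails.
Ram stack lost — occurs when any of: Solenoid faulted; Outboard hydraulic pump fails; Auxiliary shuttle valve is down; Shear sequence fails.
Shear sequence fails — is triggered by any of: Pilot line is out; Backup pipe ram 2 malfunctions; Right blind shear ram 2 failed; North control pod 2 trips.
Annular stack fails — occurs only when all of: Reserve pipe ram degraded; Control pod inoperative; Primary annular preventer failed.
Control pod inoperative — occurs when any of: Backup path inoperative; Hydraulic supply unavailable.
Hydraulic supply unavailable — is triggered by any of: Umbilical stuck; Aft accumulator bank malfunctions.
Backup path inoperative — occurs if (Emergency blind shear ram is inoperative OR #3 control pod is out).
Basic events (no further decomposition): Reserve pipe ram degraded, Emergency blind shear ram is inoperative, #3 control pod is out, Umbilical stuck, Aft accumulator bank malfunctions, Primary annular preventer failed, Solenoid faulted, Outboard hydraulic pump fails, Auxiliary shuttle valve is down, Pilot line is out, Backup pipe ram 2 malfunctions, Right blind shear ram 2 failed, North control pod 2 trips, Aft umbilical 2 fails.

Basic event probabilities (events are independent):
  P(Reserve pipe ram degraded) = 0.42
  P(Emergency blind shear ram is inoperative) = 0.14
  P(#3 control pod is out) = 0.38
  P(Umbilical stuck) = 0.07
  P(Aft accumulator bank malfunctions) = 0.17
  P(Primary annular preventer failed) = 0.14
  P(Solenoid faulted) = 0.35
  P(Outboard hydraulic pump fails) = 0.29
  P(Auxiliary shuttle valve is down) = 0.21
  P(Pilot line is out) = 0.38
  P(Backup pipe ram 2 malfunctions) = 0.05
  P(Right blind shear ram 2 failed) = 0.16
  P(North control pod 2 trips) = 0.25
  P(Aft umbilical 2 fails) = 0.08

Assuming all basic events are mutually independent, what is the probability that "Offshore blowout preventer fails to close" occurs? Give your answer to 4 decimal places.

P(Backup path inoperative) [OR] = 1 − (1−0.14) × (1−0.38) = 0.466800
P(Hydraulic supply unavailable) [OR] = 1 − (1−0.07) × (1−0.17) = 0.228100
P(Control pod inoperative) [OR] = 1 − (1−0.466800) × (1−0.228100) = 0.588423
P(Annular stack fails) [AND] = 0.42 × 0.588423 × 0.14 = 0.034599
P(Shear sequence fails) [OR] = 1 − (1−0.38) × (1−0.05) × (1−0.16) × (1−0.25) = 0.628930
P(Ram stack lost) [OR] = 1 − (1−0.35) × (1−0.29) × (1−0.21) × (1−0.628930) = 0.864713
P(Offshore blowout preventer fails to close) [OR] = 1 − (1−0.034599) × (1−0.864713) × (1−0.08) = 0.879842
Rounded to 4 decimal places: P(Offshore blowout preventer fails to close) ≈ 0.8798.

0.8798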